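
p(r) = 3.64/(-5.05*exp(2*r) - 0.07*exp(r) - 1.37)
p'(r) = 3.64*(10.1*exp(2*r) + 0.07*exp(r))/(-5.05*exp(2*r) - 0.07*exp(r) - 1.37)^2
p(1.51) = -0.03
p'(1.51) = 0.07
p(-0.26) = -0.82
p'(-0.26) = 1.13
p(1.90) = -0.02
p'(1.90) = 0.03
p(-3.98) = -2.65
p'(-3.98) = 0.01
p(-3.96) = -2.65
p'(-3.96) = 0.01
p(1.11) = -0.08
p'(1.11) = 0.15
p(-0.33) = -0.90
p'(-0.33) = 1.18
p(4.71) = -0.00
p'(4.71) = 0.00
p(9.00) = 0.00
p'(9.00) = 0.00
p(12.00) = 0.00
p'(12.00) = 0.00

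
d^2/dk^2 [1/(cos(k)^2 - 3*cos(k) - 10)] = (4*sin(k)^4 - 51*sin(k)^2 - 75*cos(k)/4 - 9*cos(3*k)/4 + 9)/(sin(k)^2 + 3*cos(k) + 9)^3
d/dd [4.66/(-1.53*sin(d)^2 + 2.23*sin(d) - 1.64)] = (14.2596*sin(d) - 10.3918)*cos(d)/(1.53*sin(d)^2 - 2.23*sin(d) + 1.64)^2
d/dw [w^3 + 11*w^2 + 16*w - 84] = 3*w^2 + 22*w + 16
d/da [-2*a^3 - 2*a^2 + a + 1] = -6*a^2 - 4*a + 1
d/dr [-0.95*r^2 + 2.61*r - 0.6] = 2.61 - 1.9*r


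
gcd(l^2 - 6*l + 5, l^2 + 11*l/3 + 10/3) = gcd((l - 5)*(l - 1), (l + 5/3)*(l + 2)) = 1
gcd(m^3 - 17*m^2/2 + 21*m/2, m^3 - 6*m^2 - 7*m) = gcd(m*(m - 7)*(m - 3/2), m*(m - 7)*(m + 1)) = m^2 - 7*m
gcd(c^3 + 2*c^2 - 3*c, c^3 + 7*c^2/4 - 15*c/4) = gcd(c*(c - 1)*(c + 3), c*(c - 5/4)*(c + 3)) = c^2 + 3*c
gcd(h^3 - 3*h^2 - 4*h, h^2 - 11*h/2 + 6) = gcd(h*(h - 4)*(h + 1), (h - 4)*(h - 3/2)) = h - 4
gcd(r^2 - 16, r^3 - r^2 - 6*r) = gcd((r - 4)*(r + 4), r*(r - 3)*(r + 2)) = 1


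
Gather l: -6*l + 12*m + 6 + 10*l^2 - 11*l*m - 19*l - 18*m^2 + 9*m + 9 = 10*l^2 + l*(-11*m - 25) - 18*m^2 + 21*m + 15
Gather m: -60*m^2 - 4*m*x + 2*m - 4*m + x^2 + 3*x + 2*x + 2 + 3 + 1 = -60*m^2 + m*(-4*x - 2) + x^2 + 5*x + 6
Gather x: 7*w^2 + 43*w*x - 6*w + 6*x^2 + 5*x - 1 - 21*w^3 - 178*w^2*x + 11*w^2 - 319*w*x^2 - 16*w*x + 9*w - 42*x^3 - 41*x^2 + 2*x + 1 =-21*w^3 + 18*w^2 + 3*w - 42*x^3 + x^2*(-319*w - 35) + x*(-178*w^2 + 27*w + 7)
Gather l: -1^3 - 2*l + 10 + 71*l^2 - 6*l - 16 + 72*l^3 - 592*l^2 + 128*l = 72*l^3 - 521*l^2 + 120*l - 7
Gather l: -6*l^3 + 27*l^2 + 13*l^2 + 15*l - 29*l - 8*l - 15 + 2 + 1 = -6*l^3 + 40*l^2 - 22*l - 12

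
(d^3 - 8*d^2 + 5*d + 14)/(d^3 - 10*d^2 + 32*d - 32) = (d^2 - 6*d - 7)/(d^2 - 8*d + 16)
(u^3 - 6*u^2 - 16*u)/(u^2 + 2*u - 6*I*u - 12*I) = u*(u - 8)/(u - 6*I)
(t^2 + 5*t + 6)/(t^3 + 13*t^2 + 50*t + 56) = (t + 3)/(t^2 + 11*t + 28)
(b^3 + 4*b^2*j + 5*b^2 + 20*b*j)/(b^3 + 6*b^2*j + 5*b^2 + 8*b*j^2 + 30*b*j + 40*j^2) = b/(b + 2*j)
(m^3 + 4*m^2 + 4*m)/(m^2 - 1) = m*(m^2 + 4*m + 4)/(m^2 - 1)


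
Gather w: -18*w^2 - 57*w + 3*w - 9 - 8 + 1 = -18*w^2 - 54*w - 16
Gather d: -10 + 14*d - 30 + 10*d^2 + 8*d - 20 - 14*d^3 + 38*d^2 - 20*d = -14*d^3 + 48*d^2 + 2*d - 60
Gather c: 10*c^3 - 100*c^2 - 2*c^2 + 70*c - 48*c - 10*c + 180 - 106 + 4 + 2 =10*c^3 - 102*c^2 + 12*c + 80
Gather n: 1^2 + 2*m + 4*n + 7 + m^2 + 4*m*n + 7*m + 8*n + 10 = m^2 + 9*m + n*(4*m + 12) + 18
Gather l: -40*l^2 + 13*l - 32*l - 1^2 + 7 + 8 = -40*l^2 - 19*l + 14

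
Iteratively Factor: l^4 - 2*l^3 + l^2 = (l - 1)*(l^3 - l^2) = l*(l - 1)*(l^2 - l) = l*(l - 1)^2*(l)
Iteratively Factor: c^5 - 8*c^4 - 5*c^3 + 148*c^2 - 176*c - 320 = (c + 4)*(c^4 - 12*c^3 + 43*c^2 - 24*c - 80) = (c - 4)*(c + 4)*(c^3 - 8*c^2 + 11*c + 20) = (c - 4)^2*(c + 4)*(c^2 - 4*c - 5) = (c - 5)*(c - 4)^2*(c + 4)*(c + 1)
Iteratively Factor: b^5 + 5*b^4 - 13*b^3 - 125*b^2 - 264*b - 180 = (b + 3)*(b^4 + 2*b^3 - 19*b^2 - 68*b - 60) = (b - 5)*(b + 3)*(b^3 + 7*b^2 + 16*b + 12) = (b - 5)*(b + 2)*(b + 3)*(b^2 + 5*b + 6) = (b - 5)*(b + 2)^2*(b + 3)*(b + 3)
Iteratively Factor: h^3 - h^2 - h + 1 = (h + 1)*(h^2 - 2*h + 1) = (h - 1)*(h + 1)*(h - 1)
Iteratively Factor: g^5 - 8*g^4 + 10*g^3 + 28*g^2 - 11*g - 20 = (g - 1)*(g^4 - 7*g^3 + 3*g^2 + 31*g + 20) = (g - 5)*(g - 1)*(g^3 - 2*g^2 - 7*g - 4) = (g - 5)*(g - 1)*(g + 1)*(g^2 - 3*g - 4) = (g - 5)*(g - 1)*(g + 1)^2*(g - 4)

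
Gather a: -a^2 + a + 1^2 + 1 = -a^2 + a + 2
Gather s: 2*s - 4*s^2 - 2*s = -4*s^2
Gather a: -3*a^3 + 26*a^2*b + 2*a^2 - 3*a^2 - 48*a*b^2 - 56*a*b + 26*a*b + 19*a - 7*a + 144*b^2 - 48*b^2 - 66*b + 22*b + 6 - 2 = -3*a^3 + a^2*(26*b - 1) + a*(-48*b^2 - 30*b + 12) + 96*b^2 - 44*b + 4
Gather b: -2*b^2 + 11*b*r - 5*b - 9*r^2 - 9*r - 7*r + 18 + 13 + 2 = -2*b^2 + b*(11*r - 5) - 9*r^2 - 16*r + 33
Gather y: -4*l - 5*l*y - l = -5*l*y - 5*l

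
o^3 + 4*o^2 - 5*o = o*(o - 1)*(o + 5)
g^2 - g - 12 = (g - 4)*(g + 3)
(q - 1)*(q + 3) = q^2 + 2*q - 3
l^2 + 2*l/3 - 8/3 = (l - 4/3)*(l + 2)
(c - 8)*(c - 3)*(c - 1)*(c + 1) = c^4 - 11*c^3 + 23*c^2 + 11*c - 24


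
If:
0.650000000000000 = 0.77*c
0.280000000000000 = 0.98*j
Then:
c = 0.84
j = 0.29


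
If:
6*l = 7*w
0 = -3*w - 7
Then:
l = -49/18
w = -7/3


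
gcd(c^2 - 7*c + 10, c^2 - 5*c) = c - 5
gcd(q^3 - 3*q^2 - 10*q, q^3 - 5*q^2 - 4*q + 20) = q^2 - 3*q - 10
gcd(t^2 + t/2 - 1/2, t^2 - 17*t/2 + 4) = t - 1/2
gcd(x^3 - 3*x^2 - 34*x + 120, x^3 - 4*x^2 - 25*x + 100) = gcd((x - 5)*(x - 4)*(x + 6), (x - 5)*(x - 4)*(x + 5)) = x^2 - 9*x + 20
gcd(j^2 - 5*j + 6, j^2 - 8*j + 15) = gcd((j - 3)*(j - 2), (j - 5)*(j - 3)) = j - 3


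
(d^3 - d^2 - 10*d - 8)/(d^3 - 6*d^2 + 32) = (d + 1)/(d - 4)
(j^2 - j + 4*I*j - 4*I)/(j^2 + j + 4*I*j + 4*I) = (j - 1)/(j + 1)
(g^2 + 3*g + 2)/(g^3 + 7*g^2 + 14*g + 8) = 1/(g + 4)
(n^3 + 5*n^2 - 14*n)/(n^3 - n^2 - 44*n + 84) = n/(n - 6)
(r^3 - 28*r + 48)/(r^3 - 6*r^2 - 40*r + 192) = (r - 2)/(r - 8)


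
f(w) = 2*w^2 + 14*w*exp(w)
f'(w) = 14*w*exp(w) + 4*w + 14*exp(w)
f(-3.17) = 18.23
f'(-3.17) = -13.96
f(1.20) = 58.66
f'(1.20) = 107.06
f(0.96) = 36.94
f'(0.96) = 75.50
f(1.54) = 105.31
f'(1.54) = 172.03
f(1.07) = 45.96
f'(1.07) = 88.77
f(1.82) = 163.88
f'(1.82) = 250.94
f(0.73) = 22.27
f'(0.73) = 53.18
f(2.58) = 489.99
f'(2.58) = 671.76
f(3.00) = 861.59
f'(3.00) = 1136.79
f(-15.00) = 450.00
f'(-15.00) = -60.00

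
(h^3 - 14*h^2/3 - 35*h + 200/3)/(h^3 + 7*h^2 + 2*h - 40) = (3*h^2 - 29*h + 40)/(3*(h^2 + 2*h - 8))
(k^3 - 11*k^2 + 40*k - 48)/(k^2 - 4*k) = k - 7 + 12/k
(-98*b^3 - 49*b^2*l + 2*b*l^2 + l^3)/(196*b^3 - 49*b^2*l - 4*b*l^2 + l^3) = (-2*b - l)/(4*b - l)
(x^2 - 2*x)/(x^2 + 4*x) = (x - 2)/(x + 4)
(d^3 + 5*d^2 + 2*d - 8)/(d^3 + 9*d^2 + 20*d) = (d^2 + d - 2)/(d*(d + 5))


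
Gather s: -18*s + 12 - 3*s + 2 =14 - 21*s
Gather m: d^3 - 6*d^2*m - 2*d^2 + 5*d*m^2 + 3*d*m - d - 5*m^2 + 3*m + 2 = d^3 - 2*d^2 - d + m^2*(5*d - 5) + m*(-6*d^2 + 3*d + 3) + 2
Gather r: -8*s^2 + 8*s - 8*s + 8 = 8 - 8*s^2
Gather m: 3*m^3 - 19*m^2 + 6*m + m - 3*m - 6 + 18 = 3*m^3 - 19*m^2 + 4*m + 12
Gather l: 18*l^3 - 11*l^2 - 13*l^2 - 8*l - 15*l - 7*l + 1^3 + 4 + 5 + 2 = 18*l^3 - 24*l^2 - 30*l + 12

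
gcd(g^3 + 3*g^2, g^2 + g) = g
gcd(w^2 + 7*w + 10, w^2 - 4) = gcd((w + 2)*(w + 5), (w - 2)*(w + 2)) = w + 2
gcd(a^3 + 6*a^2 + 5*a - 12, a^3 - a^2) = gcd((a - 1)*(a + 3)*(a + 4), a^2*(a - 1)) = a - 1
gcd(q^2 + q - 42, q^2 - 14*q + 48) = q - 6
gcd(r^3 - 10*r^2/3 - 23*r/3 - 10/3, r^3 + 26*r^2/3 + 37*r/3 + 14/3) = r^2 + 5*r/3 + 2/3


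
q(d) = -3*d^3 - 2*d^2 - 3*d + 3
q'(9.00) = -768.00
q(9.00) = -2373.00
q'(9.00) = -768.00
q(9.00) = -2373.00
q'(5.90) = -339.89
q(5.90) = -700.46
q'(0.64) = -9.25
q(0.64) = -0.53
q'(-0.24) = -2.56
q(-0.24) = 3.65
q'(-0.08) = -2.74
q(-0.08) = 3.23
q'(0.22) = -4.32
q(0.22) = 2.21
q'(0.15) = -3.80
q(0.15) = 2.49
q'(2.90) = -90.29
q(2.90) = -95.69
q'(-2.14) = -35.66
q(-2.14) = 29.66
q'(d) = -9*d^2 - 4*d - 3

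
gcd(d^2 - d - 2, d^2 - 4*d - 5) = d + 1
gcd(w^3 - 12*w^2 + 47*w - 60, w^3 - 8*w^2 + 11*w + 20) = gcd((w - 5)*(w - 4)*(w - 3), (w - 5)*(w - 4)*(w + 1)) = w^2 - 9*w + 20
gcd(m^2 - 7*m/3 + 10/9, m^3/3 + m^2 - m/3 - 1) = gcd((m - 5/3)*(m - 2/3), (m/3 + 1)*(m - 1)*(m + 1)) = 1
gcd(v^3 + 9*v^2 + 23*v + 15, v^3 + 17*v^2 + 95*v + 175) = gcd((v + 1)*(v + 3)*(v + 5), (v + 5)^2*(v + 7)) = v + 5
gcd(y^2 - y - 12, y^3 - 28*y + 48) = y - 4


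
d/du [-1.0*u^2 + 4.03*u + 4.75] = 4.03 - 2.0*u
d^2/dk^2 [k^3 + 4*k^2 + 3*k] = 6*k + 8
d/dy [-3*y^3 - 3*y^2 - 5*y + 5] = -9*y^2 - 6*y - 5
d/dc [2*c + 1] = 2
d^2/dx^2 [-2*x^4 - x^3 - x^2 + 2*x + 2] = -24*x^2 - 6*x - 2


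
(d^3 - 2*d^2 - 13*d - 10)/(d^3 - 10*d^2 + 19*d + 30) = (d + 2)/(d - 6)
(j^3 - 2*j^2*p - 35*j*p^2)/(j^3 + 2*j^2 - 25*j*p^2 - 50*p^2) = j*(-j + 7*p)/(-j^2 + 5*j*p - 2*j + 10*p)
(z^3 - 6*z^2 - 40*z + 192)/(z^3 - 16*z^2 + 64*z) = (z^2 + 2*z - 24)/(z*(z - 8))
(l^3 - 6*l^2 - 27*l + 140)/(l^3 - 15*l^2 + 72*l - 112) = (l + 5)/(l - 4)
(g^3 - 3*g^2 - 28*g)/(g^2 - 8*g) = (g^2 - 3*g - 28)/(g - 8)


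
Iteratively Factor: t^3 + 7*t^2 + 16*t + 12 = (t + 2)*(t^2 + 5*t + 6) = (t + 2)*(t + 3)*(t + 2)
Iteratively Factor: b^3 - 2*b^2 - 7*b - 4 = (b + 1)*(b^2 - 3*b - 4) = (b - 4)*(b + 1)*(b + 1)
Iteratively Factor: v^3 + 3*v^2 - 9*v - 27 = (v - 3)*(v^2 + 6*v + 9) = (v - 3)*(v + 3)*(v + 3)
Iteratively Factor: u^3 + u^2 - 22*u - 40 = (u + 4)*(u^2 - 3*u - 10) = (u + 2)*(u + 4)*(u - 5)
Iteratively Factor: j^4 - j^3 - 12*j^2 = (j - 4)*(j^3 + 3*j^2) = j*(j - 4)*(j^2 + 3*j) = j*(j - 4)*(j + 3)*(j)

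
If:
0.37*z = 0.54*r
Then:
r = 0.685185185185185*z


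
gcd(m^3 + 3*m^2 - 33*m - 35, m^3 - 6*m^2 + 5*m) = m - 5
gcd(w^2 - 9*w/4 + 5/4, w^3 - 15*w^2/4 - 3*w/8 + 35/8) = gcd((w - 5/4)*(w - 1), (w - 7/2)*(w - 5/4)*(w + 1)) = w - 5/4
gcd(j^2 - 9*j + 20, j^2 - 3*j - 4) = j - 4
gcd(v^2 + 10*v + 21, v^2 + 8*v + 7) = v + 7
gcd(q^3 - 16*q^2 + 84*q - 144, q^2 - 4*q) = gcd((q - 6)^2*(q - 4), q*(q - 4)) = q - 4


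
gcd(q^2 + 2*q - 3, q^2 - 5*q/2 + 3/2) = q - 1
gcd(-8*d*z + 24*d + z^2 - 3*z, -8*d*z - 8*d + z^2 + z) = -8*d + z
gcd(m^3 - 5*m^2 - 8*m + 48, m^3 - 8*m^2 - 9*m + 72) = m + 3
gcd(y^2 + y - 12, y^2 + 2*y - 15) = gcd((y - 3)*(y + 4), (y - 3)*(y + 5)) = y - 3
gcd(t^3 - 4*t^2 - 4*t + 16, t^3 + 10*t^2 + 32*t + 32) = t + 2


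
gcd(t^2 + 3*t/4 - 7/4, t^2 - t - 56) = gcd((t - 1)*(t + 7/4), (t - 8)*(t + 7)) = 1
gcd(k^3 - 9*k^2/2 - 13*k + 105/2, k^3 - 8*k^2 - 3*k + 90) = k - 5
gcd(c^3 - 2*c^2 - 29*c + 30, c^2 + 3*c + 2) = 1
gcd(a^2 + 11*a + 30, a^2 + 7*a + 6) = a + 6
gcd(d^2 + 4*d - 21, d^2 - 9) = d - 3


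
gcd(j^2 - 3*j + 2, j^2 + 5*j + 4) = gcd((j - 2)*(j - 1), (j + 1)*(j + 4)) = 1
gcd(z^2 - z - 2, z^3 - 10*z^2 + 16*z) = z - 2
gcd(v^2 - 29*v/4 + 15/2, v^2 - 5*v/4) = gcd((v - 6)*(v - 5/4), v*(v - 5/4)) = v - 5/4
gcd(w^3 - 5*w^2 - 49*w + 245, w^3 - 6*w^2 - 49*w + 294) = w^2 - 49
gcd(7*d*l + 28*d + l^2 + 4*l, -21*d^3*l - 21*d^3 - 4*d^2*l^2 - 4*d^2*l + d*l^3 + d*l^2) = 1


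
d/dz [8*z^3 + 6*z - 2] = 24*z^2 + 6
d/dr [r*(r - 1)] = 2*r - 1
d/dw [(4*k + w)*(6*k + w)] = 10*k + 2*w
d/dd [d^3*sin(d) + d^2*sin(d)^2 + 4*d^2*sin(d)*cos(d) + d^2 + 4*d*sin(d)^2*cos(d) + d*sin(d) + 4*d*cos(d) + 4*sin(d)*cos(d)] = d^3*cos(d) + 3*d^2*sin(d) + d^2*sin(2*d) + 4*d^2*cos(2*d) - 5*d*sin(d) + 4*d*sin(2*d) + 3*d*sin(3*d) + d*cos(d) - d*cos(2*d) + 3*d + sin(d) + 5*cos(d) + 4*cos(2*d) - cos(3*d)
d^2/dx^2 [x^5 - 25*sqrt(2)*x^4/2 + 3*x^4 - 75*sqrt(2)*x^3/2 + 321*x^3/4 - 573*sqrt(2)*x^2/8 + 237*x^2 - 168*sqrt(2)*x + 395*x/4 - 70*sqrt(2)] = 20*x^3 - 150*sqrt(2)*x^2 + 36*x^2 - 225*sqrt(2)*x + 963*x/2 - 573*sqrt(2)/4 + 474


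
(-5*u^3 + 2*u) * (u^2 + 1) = -5*u^5 - 3*u^3 + 2*u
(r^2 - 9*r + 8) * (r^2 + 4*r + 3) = r^4 - 5*r^3 - 25*r^2 + 5*r + 24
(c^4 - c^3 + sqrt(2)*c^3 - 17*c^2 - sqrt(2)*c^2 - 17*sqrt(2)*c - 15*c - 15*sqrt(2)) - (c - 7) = c^4 - c^3 + sqrt(2)*c^3 - 17*c^2 - sqrt(2)*c^2 - 17*sqrt(2)*c - 16*c - 15*sqrt(2) + 7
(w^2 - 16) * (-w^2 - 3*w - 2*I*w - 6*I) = -w^4 - 3*w^3 - 2*I*w^3 + 16*w^2 - 6*I*w^2 + 48*w + 32*I*w + 96*I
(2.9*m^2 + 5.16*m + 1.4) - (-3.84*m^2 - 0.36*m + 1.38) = 6.74*m^2 + 5.52*m + 0.02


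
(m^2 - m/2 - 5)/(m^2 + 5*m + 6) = (m - 5/2)/(m + 3)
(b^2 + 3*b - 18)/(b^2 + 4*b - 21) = (b + 6)/(b + 7)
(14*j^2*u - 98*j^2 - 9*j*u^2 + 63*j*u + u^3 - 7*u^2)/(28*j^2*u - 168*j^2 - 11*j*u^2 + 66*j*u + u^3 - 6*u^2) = (-2*j*u + 14*j + u^2 - 7*u)/(-4*j*u + 24*j + u^2 - 6*u)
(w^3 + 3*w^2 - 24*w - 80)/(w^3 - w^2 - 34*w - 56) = (w^2 - w - 20)/(w^2 - 5*w - 14)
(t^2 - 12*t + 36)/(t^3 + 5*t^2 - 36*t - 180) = (t - 6)/(t^2 + 11*t + 30)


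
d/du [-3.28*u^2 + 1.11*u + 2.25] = 1.11 - 6.56*u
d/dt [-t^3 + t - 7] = 1 - 3*t^2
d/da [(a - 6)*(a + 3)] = 2*a - 3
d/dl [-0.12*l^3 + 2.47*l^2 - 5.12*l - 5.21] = -0.36*l^2 + 4.94*l - 5.12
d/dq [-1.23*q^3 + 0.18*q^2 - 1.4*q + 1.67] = -3.69*q^2 + 0.36*q - 1.4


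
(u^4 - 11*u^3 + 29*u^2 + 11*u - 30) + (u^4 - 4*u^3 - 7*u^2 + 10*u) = 2*u^4 - 15*u^3 + 22*u^2 + 21*u - 30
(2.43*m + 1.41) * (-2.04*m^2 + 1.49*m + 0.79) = -4.9572*m^3 + 0.7443*m^2 + 4.0206*m + 1.1139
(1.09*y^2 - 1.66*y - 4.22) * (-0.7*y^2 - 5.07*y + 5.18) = -0.763*y^4 - 4.3643*y^3 + 17.0164*y^2 + 12.7966*y - 21.8596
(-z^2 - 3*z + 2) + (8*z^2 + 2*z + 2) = 7*z^2 - z + 4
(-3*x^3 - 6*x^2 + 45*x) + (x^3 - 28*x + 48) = -2*x^3 - 6*x^2 + 17*x + 48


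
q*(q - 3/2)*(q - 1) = q^3 - 5*q^2/2 + 3*q/2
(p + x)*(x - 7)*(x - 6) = p*x^2 - 13*p*x + 42*p + x^3 - 13*x^2 + 42*x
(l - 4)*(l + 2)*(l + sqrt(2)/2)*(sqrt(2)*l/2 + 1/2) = sqrt(2)*l^4/2 - sqrt(2)*l^3 + l^3 - 15*sqrt(2)*l^2/4 - 2*l^2 - 8*l - sqrt(2)*l/2 - 2*sqrt(2)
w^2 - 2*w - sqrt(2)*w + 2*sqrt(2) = (w - 2)*(w - sqrt(2))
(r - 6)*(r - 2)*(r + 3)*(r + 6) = r^4 + r^3 - 42*r^2 - 36*r + 216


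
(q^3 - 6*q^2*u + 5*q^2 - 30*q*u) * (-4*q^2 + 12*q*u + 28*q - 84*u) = -4*q^5 + 36*q^4*u + 8*q^4 - 72*q^3*u^2 - 72*q^3*u + 140*q^3 + 144*q^2*u^2 - 1260*q^2*u + 2520*q*u^2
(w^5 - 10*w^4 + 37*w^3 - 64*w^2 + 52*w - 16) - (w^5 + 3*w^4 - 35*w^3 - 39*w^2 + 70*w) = -13*w^4 + 72*w^3 - 25*w^2 - 18*w - 16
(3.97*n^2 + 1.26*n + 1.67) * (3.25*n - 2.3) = 12.9025*n^3 - 5.036*n^2 + 2.5295*n - 3.841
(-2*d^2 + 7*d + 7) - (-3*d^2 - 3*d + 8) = d^2 + 10*d - 1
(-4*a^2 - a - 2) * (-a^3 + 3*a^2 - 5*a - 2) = 4*a^5 - 11*a^4 + 19*a^3 + 7*a^2 + 12*a + 4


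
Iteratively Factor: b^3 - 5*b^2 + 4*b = (b)*(b^2 - 5*b + 4) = b*(b - 4)*(b - 1)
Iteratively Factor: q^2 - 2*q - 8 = (q - 4)*(q + 2)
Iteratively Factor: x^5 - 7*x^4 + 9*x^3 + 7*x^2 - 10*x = (x + 1)*(x^4 - 8*x^3 + 17*x^2 - 10*x) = (x - 5)*(x + 1)*(x^3 - 3*x^2 + 2*x) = (x - 5)*(x - 1)*(x + 1)*(x^2 - 2*x) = x*(x - 5)*(x - 1)*(x + 1)*(x - 2)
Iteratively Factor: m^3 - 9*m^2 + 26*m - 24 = (m - 2)*(m^2 - 7*m + 12) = (m - 3)*(m - 2)*(m - 4)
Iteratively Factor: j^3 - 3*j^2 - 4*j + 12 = (j + 2)*(j^2 - 5*j + 6) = (j - 2)*(j + 2)*(j - 3)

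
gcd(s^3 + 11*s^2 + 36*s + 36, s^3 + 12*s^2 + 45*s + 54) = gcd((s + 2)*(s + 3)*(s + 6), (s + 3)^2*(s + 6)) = s^2 + 9*s + 18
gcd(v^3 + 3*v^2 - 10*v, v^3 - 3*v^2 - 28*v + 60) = v^2 + 3*v - 10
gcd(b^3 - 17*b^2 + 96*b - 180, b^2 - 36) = b - 6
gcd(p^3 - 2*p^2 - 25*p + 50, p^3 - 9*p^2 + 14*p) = p - 2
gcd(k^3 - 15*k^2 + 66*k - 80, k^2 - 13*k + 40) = k^2 - 13*k + 40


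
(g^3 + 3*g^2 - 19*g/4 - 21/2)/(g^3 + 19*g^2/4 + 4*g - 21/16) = 4*(g - 2)/(4*g - 1)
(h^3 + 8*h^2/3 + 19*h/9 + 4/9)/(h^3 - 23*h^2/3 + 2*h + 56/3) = (3*h^2 + 4*h + 1)/(3*(h^2 - 9*h + 14))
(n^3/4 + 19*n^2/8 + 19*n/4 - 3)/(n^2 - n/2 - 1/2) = (-2*n^3 - 19*n^2 - 38*n + 24)/(4*(-2*n^2 + n + 1))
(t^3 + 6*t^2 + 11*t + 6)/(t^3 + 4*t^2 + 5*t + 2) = (t + 3)/(t + 1)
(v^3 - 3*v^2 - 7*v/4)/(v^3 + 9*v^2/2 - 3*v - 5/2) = v*(2*v - 7)/(2*(v^2 + 4*v - 5))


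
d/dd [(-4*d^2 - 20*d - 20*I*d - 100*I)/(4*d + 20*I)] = -1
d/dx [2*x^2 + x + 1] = 4*x + 1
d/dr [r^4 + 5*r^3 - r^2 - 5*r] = 4*r^3 + 15*r^2 - 2*r - 5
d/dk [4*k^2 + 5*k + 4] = 8*k + 5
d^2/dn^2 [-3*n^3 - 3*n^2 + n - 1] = -18*n - 6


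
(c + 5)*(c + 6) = c^2 + 11*c + 30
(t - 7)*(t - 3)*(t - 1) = t^3 - 11*t^2 + 31*t - 21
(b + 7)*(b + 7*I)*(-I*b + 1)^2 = -b^4 - 7*b^3 - 9*I*b^3 + 15*b^2 - 63*I*b^2 + 105*b + 7*I*b + 49*I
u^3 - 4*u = u*(u - 2)*(u + 2)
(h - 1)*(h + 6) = h^2 + 5*h - 6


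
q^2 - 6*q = q*(q - 6)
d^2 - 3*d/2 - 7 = (d - 7/2)*(d + 2)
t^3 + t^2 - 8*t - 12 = (t - 3)*(t + 2)^2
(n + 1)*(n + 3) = n^2 + 4*n + 3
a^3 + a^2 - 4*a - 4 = (a - 2)*(a + 1)*(a + 2)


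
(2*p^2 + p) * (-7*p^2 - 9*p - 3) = -14*p^4 - 25*p^3 - 15*p^2 - 3*p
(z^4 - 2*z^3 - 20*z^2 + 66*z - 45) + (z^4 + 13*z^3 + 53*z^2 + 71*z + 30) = 2*z^4 + 11*z^3 + 33*z^2 + 137*z - 15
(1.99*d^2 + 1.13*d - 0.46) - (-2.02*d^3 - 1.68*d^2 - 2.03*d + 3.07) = 2.02*d^3 + 3.67*d^2 + 3.16*d - 3.53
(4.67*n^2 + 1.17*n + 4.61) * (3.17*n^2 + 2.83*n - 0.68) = 14.8039*n^4 + 16.925*n^3 + 14.7492*n^2 + 12.2507*n - 3.1348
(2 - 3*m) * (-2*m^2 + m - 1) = 6*m^3 - 7*m^2 + 5*m - 2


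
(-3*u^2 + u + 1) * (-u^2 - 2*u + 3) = 3*u^4 + 5*u^3 - 12*u^2 + u + 3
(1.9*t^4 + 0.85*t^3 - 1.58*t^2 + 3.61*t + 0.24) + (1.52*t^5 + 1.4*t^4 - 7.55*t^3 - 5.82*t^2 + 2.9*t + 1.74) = 1.52*t^5 + 3.3*t^4 - 6.7*t^3 - 7.4*t^2 + 6.51*t + 1.98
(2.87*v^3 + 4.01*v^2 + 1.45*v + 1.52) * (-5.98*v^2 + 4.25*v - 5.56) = -17.1626*v^5 - 11.7823*v^4 - 7.5857*v^3 - 25.2227*v^2 - 1.602*v - 8.4512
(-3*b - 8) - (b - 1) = -4*b - 7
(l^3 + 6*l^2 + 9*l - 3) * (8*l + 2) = 8*l^4 + 50*l^3 + 84*l^2 - 6*l - 6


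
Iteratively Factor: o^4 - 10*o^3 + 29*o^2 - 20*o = (o - 4)*(o^3 - 6*o^2 + 5*o) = (o - 4)*(o - 1)*(o^2 - 5*o) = (o - 5)*(o - 4)*(o - 1)*(o)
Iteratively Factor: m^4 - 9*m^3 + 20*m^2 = (m)*(m^3 - 9*m^2 + 20*m) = m^2*(m^2 - 9*m + 20) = m^2*(m - 5)*(m - 4)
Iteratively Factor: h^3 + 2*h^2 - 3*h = (h + 3)*(h^2 - h) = h*(h + 3)*(h - 1)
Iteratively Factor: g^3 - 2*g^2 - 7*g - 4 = (g - 4)*(g^2 + 2*g + 1) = (g - 4)*(g + 1)*(g + 1)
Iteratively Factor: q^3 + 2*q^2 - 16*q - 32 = (q + 2)*(q^2 - 16) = (q - 4)*(q + 2)*(q + 4)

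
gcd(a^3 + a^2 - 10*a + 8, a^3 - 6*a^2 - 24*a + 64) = a^2 + 2*a - 8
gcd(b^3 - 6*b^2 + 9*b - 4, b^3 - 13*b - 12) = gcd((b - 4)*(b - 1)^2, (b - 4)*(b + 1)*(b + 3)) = b - 4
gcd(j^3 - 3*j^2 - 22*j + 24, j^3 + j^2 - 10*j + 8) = j^2 + 3*j - 4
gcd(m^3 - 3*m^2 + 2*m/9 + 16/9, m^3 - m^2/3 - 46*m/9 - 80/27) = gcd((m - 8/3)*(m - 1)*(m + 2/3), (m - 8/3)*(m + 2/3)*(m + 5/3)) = m^2 - 2*m - 16/9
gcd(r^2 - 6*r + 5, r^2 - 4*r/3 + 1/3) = r - 1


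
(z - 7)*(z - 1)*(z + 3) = z^3 - 5*z^2 - 17*z + 21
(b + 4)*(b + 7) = b^2 + 11*b + 28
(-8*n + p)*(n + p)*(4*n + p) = -32*n^3 - 36*n^2*p - 3*n*p^2 + p^3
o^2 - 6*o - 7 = (o - 7)*(o + 1)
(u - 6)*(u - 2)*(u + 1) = u^3 - 7*u^2 + 4*u + 12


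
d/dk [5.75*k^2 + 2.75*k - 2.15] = 11.5*k + 2.75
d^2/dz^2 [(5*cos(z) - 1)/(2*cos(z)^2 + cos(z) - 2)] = (-180*sin(z)^4*cos(z) + 26*sin(z)^4 - 35*sin(z)^2 + 89*cos(z)/2 - 117*cos(3*z)/2 + 10*cos(5*z) + 19)/(-2*sin(z)^2 + cos(z))^3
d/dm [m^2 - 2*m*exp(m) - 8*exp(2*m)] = -2*m*exp(m) + 2*m - 16*exp(2*m) - 2*exp(m)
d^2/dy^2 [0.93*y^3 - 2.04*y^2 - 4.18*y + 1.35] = 5.58*y - 4.08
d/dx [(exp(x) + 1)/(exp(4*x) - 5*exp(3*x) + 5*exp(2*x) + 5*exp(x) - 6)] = (-3*exp(2*x) + 12*exp(x) - 11)*exp(x)/(exp(6*x) - 12*exp(5*x) + 58*exp(4*x) - 144*exp(3*x) + 193*exp(2*x) - 132*exp(x) + 36)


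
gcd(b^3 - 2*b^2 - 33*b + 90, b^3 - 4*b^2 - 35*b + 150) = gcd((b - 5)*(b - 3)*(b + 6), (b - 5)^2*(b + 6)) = b^2 + b - 30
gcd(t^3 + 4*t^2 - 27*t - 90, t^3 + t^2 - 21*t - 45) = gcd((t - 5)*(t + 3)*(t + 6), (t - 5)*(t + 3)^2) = t^2 - 2*t - 15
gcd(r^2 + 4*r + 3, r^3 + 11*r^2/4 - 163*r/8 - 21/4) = 1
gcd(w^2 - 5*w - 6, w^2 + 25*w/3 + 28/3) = 1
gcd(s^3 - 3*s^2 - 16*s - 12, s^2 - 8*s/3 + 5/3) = 1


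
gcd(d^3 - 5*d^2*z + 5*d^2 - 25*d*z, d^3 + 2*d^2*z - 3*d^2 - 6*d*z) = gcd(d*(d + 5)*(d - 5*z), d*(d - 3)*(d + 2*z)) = d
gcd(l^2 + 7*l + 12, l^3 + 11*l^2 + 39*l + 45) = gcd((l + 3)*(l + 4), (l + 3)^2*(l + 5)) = l + 3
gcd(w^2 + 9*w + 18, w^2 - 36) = w + 6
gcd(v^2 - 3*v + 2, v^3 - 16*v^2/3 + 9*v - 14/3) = v^2 - 3*v + 2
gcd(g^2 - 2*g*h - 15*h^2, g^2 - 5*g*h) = g - 5*h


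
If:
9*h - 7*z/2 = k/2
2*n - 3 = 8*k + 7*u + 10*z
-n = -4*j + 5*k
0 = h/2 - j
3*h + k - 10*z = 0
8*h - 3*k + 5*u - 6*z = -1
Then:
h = -136/18289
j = -68/18289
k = -1272/18289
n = 6088/18289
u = -4405/18289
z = -168/18289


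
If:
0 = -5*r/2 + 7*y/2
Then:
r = 7*y/5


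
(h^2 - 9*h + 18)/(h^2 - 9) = (h - 6)/(h + 3)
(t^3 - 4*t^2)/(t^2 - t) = t*(t - 4)/(t - 1)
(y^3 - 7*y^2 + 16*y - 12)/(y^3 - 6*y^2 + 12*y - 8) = (y - 3)/(y - 2)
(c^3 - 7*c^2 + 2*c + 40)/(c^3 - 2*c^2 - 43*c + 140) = (c + 2)/(c + 7)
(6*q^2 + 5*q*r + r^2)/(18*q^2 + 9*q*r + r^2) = (2*q + r)/(6*q + r)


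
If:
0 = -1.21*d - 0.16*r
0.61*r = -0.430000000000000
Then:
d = 0.09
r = -0.70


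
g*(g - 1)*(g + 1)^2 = g^4 + g^3 - g^2 - g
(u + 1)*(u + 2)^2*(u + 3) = u^4 + 8*u^3 + 23*u^2 + 28*u + 12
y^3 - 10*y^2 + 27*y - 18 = (y - 6)*(y - 3)*(y - 1)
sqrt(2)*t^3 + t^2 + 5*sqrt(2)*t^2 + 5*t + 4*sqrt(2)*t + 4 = (t + 1)*(t + 4)*(sqrt(2)*t + 1)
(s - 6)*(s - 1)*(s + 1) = s^3 - 6*s^2 - s + 6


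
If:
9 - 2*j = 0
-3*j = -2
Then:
No Solution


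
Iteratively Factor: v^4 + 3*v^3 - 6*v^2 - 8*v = (v)*(v^3 + 3*v^2 - 6*v - 8) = v*(v + 4)*(v^2 - v - 2) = v*(v + 1)*(v + 4)*(v - 2)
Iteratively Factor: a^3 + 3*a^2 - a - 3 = (a - 1)*(a^2 + 4*a + 3) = (a - 1)*(a + 1)*(a + 3)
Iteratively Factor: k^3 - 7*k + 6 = (k - 1)*(k^2 + k - 6) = (k - 1)*(k + 3)*(k - 2)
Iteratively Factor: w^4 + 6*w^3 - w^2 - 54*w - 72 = (w + 2)*(w^3 + 4*w^2 - 9*w - 36) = (w + 2)*(w + 3)*(w^2 + w - 12) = (w - 3)*(w + 2)*(w + 3)*(w + 4)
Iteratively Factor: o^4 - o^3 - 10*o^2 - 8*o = (o + 2)*(o^3 - 3*o^2 - 4*o) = o*(o + 2)*(o^2 - 3*o - 4) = o*(o - 4)*(o + 2)*(o + 1)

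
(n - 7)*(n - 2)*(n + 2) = n^3 - 7*n^2 - 4*n + 28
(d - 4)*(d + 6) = d^2 + 2*d - 24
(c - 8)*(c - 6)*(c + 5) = c^3 - 9*c^2 - 22*c + 240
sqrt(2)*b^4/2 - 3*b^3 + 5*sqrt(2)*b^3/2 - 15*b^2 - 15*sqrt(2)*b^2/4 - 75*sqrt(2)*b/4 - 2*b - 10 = (b + 5)*(b - 4*sqrt(2))*(b + sqrt(2)/2)*(sqrt(2)*b/2 + 1/2)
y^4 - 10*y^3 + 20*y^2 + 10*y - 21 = (y - 7)*(y - 3)*(y - 1)*(y + 1)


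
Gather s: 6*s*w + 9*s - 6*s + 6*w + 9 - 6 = s*(6*w + 3) + 6*w + 3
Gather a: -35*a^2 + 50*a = -35*a^2 + 50*a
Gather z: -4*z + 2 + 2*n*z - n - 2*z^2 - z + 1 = -n - 2*z^2 + z*(2*n - 5) + 3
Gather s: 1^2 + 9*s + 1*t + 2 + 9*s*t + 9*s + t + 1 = s*(9*t + 18) + 2*t + 4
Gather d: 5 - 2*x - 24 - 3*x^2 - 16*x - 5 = -3*x^2 - 18*x - 24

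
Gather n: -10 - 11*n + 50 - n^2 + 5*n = -n^2 - 6*n + 40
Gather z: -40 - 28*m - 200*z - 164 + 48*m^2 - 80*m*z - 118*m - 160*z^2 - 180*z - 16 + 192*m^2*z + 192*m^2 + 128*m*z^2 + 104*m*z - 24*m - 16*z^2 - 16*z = 240*m^2 - 170*m + z^2*(128*m - 176) + z*(192*m^2 + 24*m - 396) - 220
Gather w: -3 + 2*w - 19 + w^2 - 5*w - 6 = w^2 - 3*w - 28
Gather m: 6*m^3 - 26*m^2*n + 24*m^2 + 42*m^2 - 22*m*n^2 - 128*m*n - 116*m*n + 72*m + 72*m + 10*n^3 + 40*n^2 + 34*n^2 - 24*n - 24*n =6*m^3 + m^2*(66 - 26*n) + m*(-22*n^2 - 244*n + 144) + 10*n^3 + 74*n^2 - 48*n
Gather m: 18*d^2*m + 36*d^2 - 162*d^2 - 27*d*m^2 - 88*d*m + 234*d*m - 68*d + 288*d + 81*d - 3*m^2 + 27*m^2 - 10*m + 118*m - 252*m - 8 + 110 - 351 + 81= -126*d^2 + 301*d + m^2*(24 - 27*d) + m*(18*d^2 + 146*d - 144) - 168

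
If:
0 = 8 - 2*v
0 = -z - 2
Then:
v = 4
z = -2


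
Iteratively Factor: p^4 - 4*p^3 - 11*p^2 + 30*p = (p + 3)*(p^3 - 7*p^2 + 10*p) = (p - 2)*(p + 3)*(p^2 - 5*p) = p*(p - 2)*(p + 3)*(p - 5)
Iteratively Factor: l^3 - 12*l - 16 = (l - 4)*(l^2 + 4*l + 4) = (l - 4)*(l + 2)*(l + 2)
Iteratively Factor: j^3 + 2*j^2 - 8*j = (j)*(j^2 + 2*j - 8) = j*(j + 4)*(j - 2)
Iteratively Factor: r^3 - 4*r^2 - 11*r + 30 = (r + 3)*(r^2 - 7*r + 10) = (r - 2)*(r + 3)*(r - 5)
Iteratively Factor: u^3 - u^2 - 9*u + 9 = (u + 3)*(u^2 - 4*u + 3) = (u - 3)*(u + 3)*(u - 1)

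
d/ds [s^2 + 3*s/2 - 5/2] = 2*s + 3/2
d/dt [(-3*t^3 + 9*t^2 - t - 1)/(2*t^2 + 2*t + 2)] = t*(-3*t^3 - 6*t^2 + t + 20)/(2*(t^4 + 2*t^3 + 3*t^2 + 2*t + 1))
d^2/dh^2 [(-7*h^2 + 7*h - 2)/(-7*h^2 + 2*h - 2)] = 10*(-49*h^3 + 42*h - 4)/(343*h^6 - 294*h^5 + 378*h^4 - 176*h^3 + 108*h^2 - 24*h + 8)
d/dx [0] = 0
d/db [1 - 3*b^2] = -6*b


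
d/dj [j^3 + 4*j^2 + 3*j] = 3*j^2 + 8*j + 3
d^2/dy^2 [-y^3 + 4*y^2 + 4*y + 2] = 8 - 6*y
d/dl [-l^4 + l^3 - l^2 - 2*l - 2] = -4*l^3 + 3*l^2 - 2*l - 2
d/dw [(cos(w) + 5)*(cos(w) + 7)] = -2*(cos(w) + 6)*sin(w)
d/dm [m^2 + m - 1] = 2*m + 1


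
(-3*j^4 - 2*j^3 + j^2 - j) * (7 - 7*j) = 21*j^5 - 7*j^4 - 21*j^3 + 14*j^2 - 7*j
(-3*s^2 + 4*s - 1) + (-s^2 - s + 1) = -4*s^2 + 3*s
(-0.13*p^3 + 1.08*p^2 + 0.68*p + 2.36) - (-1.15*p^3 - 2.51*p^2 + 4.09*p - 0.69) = 1.02*p^3 + 3.59*p^2 - 3.41*p + 3.05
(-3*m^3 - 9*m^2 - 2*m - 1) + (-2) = -3*m^3 - 9*m^2 - 2*m - 3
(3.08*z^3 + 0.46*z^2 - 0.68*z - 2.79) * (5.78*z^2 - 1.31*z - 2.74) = 17.8024*z^5 - 1.376*z^4 - 12.9722*z^3 - 16.4958*z^2 + 5.5181*z + 7.6446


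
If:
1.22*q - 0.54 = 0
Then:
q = 0.44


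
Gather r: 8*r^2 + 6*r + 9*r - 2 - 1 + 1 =8*r^2 + 15*r - 2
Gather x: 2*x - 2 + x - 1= 3*x - 3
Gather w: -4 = -4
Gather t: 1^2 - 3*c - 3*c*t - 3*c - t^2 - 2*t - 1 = -6*c - t^2 + t*(-3*c - 2)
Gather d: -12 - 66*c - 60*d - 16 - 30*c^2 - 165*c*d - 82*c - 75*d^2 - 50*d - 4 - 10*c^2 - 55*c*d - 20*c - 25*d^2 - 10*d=-40*c^2 - 168*c - 100*d^2 + d*(-220*c - 120) - 32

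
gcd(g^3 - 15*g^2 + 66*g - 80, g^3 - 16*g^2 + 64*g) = g - 8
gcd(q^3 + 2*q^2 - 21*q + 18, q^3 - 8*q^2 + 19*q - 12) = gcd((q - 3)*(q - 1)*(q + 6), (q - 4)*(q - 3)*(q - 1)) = q^2 - 4*q + 3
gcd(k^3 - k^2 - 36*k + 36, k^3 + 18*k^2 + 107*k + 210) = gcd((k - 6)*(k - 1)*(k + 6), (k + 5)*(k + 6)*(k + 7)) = k + 6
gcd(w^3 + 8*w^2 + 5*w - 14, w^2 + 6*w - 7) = w^2 + 6*w - 7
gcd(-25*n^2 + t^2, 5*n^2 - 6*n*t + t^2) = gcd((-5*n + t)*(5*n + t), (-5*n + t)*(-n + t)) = -5*n + t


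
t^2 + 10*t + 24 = (t + 4)*(t + 6)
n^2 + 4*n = n*(n + 4)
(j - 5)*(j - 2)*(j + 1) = j^3 - 6*j^2 + 3*j + 10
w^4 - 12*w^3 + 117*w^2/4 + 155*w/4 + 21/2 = (w - 7)*(w - 6)*(w + 1/2)^2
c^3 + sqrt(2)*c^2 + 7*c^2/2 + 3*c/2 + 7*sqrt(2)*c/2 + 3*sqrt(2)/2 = (c + 1/2)*(c + 3)*(c + sqrt(2))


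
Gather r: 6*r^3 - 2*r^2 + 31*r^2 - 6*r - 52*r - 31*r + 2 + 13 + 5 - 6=6*r^3 + 29*r^2 - 89*r + 14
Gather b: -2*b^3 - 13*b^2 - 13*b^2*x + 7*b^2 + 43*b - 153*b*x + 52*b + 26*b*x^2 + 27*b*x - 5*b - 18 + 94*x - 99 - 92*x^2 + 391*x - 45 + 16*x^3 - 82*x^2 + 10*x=-2*b^3 + b^2*(-13*x - 6) + b*(26*x^2 - 126*x + 90) + 16*x^3 - 174*x^2 + 495*x - 162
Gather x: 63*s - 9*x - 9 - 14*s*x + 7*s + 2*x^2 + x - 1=70*s + 2*x^2 + x*(-14*s - 8) - 10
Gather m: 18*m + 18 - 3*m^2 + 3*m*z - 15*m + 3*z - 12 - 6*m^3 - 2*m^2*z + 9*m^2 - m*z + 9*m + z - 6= -6*m^3 + m^2*(6 - 2*z) + m*(2*z + 12) + 4*z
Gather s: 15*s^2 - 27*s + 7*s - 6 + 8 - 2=15*s^2 - 20*s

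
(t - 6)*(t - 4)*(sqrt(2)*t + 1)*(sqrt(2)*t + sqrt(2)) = 2*t^4 - 18*t^3 + sqrt(2)*t^3 - 9*sqrt(2)*t^2 + 28*t^2 + 14*sqrt(2)*t + 48*t + 24*sqrt(2)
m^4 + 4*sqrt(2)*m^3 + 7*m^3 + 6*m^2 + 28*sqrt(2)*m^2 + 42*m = m*(m + 7)*(m + sqrt(2))*(m + 3*sqrt(2))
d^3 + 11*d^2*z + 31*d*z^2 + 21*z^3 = (d + z)*(d + 3*z)*(d + 7*z)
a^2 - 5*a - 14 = (a - 7)*(a + 2)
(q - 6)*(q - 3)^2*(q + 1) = q^4 - 11*q^3 + 33*q^2 - 9*q - 54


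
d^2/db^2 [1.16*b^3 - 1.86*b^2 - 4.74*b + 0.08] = 6.96*b - 3.72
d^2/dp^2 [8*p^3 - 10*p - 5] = 48*p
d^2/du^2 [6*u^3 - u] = 36*u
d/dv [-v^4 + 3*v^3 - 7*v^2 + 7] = v*(-4*v^2 + 9*v - 14)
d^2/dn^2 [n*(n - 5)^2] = 6*n - 20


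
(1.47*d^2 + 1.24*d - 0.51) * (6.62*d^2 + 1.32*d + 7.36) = 9.7314*d^4 + 10.1492*d^3 + 9.0798*d^2 + 8.4532*d - 3.7536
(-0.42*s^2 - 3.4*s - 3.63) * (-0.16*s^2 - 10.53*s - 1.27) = 0.0672*s^4 + 4.9666*s^3 + 36.9162*s^2 + 42.5419*s + 4.6101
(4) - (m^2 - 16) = 20 - m^2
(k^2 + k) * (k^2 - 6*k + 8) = k^4 - 5*k^3 + 2*k^2 + 8*k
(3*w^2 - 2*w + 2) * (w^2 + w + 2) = 3*w^4 + w^3 + 6*w^2 - 2*w + 4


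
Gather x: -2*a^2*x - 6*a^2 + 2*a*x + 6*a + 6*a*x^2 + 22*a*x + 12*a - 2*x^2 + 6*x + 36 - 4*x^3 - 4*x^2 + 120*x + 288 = -6*a^2 + 18*a - 4*x^3 + x^2*(6*a - 6) + x*(-2*a^2 + 24*a + 126) + 324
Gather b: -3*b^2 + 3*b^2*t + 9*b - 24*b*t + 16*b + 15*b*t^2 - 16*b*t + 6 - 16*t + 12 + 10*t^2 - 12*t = b^2*(3*t - 3) + b*(15*t^2 - 40*t + 25) + 10*t^2 - 28*t + 18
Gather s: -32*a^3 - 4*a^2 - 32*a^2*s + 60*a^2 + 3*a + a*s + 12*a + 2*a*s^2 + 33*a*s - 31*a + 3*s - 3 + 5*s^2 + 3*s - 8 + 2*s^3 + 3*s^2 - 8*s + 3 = -32*a^3 + 56*a^2 - 16*a + 2*s^3 + s^2*(2*a + 8) + s*(-32*a^2 + 34*a - 2) - 8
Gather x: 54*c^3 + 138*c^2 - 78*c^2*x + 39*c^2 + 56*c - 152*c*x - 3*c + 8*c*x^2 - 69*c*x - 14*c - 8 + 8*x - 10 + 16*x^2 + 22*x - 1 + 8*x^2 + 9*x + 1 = 54*c^3 + 177*c^2 + 39*c + x^2*(8*c + 24) + x*(-78*c^2 - 221*c + 39) - 18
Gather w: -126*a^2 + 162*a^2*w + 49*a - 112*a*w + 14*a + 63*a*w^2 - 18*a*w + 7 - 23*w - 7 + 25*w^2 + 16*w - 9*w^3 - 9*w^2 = -126*a^2 + 63*a - 9*w^3 + w^2*(63*a + 16) + w*(162*a^2 - 130*a - 7)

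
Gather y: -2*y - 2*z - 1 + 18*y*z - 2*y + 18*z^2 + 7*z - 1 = y*(18*z - 4) + 18*z^2 + 5*z - 2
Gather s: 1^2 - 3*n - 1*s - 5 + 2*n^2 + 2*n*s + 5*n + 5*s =2*n^2 + 2*n + s*(2*n + 4) - 4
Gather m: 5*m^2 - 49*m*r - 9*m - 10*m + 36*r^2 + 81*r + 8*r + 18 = 5*m^2 + m*(-49*r - 19) + 36*r^2 + 89*r + 18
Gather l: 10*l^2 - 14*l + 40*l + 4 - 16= 10*l^2 + 26*l - 12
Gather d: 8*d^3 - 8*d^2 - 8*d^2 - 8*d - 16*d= 8*d^3 - 16*d^2 - 24*d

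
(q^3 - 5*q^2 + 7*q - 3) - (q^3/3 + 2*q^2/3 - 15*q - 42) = 2*q^3/3 - 17*q^2/3 + 22*q + 39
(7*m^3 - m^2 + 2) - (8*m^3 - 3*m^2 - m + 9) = -m^3 + 2*m^2 + m - 7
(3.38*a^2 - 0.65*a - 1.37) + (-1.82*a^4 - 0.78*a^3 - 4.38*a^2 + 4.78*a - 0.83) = -1.82*a^4 - 0.78*a^3 - 1.0*a^2 + 4.13*a - 2.2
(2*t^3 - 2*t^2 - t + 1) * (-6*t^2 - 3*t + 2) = -12*t^5 + 6*t^4 + 16*t^3 - 7*t^2 - 5*t + 2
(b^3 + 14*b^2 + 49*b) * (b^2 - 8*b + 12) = b^5 + 6*b^4 - 51*b^3 - 224*b^2 + 588*b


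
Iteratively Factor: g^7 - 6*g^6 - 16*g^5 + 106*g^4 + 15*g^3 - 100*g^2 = (g + 1)*(g^6 - 7*g^5 - 9*g^4 + 115*g^3 - 100*g^2) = (g - 5)*(g + 1)*(g^5 - 2*g^4 - 19*g^3 + 20*g^2) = (g - 5)*(g + 1)*(g + 4)*(g^4 - 6*g^3 + 5*g^2) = g*(g - 5)*(g + 1)*(g + 4)*(g^3 - 6*g^2 + 5*g) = g*(g - 5)*(g - 1)*(g + 1)*(g + 4)*(g^2 - 5*g) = g*(g - 5)^2*(g - 1)*(g + 1)*(g + 4)*(g)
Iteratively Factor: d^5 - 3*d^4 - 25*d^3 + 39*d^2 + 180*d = (d + 3)*(d^4 - 6*d^3 - 7*d^2 + 60*d) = (d - 5)*(d + 3)*(d^3 - d^2 - 12*d) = (d - 5)*(d + 3)^2*(d^2 - 4*d) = d*(d - 5)*(d + 3)^2*(d - 4)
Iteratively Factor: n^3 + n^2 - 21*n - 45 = (n + 3)*(n^2 - 2*n - 15) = (n - 5)*(n + 3)*(n + 3)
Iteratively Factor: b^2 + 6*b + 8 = (b + 4)*(b + 2)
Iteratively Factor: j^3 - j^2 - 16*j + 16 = (j + 4)*(j^2 - 5*j + 4) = (j - 1)*(j + 4)*(j - 4)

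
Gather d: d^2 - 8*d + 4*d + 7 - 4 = d^2 - 4*d + 3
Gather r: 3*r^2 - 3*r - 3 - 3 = 3*r^2 - 3*r - 6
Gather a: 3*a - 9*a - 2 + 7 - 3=2 - 6*a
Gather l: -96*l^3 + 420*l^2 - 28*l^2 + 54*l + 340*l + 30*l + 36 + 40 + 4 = -96*l^3 + 392*l^2 + 424*l + 80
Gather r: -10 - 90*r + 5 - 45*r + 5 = -135*r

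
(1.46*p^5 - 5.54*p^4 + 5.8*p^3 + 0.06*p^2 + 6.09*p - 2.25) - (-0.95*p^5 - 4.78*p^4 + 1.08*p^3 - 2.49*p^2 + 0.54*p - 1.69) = 2.41*p^5 - 0.76*p^4 + 4.72*p^3 + 2.55*p^2 + 5.55*p - 0.56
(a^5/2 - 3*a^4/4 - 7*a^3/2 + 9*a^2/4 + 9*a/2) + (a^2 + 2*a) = a^5/2 - 3*a^4/4 - 7*a^3/2 + 13*a^2/4 + 13*a/2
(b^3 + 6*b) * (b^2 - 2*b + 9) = b^5 - 2*b^4 + 15*b^3 - 12*b^2 + 54*b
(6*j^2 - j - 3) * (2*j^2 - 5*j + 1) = 12*j^4 - 32*j^3 + 5*j^2 + 14*j - 3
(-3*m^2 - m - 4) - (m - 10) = -3*m^2 - 2*m + 6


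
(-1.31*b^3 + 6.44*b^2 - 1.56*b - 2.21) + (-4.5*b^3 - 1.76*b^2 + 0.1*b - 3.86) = -5.81*b^3 + 4.68*b^2 - 1.46*b - 6.07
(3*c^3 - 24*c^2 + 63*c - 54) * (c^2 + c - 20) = 3*c^5 - 21*c^4 - 21*c^3 + 489*c^2 - 1314*c + 1080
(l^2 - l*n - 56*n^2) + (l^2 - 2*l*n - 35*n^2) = 2*l^2 - 3*l*n - 91*n^2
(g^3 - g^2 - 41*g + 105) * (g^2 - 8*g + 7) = g^5 - 9*g^4 - 26*g^3 + 426*g^2 - 1127*g + 735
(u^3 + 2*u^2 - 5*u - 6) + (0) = u^3 + 2*u^2 - 5*u - 6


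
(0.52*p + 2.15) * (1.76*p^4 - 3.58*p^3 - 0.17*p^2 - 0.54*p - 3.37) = 0.9152*p^5 + 1.9224*p^4 - 7.7854*p^3 - 0.6463*p^2 - 2.9134*p - 7.2455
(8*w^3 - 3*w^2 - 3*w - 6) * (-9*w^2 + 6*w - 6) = -72*w^5 + 75*w^4 - 39*w^3 + 54*w^2 - 18*w + 36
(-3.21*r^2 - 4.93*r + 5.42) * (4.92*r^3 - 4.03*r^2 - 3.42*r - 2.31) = -15.7932*r^5 - 11.3193*r^4 + 57.5125*r^3 + 2.4331*r^2 - 7.1481*r - 12.5202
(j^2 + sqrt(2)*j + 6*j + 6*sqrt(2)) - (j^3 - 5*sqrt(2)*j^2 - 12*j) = -j^3 + j^2 + 5*sqrt(2)*j^2 + sqrt(2)*j + 18*j + 6*sqrt(2)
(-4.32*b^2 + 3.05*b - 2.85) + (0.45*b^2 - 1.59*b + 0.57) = -3.87*b^2 + 1.46*b - 2.28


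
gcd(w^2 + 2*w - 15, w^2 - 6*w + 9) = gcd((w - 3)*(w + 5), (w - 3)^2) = w - 3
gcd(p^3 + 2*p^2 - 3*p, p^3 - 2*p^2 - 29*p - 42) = p + 3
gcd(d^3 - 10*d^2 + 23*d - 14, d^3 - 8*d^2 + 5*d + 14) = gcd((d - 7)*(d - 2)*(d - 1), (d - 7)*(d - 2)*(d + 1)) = d^2 - 9*d + 14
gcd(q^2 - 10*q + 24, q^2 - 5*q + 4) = q - 4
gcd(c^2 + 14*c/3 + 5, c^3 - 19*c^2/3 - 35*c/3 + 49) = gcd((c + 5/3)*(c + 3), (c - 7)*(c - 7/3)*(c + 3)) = c + 3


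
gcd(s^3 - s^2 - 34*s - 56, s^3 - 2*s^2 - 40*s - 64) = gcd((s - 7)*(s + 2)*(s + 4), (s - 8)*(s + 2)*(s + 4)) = s^2 + 6*s + 8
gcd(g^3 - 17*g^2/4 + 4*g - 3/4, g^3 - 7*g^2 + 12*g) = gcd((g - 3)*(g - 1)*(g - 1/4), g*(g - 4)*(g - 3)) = g - 3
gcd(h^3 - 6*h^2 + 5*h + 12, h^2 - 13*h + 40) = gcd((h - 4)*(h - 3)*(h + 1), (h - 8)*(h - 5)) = 1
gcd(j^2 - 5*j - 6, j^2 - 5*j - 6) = j^2 - 5*j - 6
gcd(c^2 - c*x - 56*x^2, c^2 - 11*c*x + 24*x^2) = -c + 8*x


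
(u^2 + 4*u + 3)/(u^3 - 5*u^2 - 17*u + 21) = (u + 1)/(u^2 - 8*u + 7)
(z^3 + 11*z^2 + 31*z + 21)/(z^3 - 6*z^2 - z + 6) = (z^2 + 10*z + 21)/(z^2 - 7*z + 6)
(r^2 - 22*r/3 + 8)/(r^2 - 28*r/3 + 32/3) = (r - 6)/(r - 8)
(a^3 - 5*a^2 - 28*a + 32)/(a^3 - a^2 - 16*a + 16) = (a - 8)/(a - 4)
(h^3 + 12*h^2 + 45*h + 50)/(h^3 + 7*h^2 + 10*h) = (h + 5)/h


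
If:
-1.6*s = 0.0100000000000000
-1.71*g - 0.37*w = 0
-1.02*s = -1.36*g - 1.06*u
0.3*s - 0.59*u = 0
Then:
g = -0.00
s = -0.01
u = -0.00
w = 0.01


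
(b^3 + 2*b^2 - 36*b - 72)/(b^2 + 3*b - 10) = (b^3 + 2*b^2 - 36*b - 72)/(b^2 + 3*b - 10)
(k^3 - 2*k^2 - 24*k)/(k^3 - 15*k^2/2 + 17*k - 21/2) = 2*k*(k^2 - 2*k - 24)/(2*k^3 - 15*k^2 + 34*k - 21)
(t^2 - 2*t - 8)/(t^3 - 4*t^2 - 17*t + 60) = (t^2 - 2*t - 8)/(t^3 - 4*t^2 - 17*t + 60)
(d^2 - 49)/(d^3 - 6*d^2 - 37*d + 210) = (d + 7)/(d^2 + d - 30)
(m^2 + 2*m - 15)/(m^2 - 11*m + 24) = (m + 5)/(m - 8)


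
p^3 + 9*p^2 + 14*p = p*(p + 2)*(p + 7)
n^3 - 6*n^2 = n^2*(n - 6)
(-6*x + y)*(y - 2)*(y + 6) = -6*x*y^2 - 24*x*y + 72*x + y^3 + 4*y^2 - 12*y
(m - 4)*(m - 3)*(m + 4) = m^3 - 3*m^2 - 16*m + 48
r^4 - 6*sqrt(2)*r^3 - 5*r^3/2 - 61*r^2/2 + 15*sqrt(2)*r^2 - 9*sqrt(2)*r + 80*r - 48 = (r - 3/2)*(r - 1)*(r - 8*sqrt(2))*(r + 2*sqrt(2))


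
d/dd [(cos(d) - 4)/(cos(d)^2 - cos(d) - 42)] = (cos(d)^2 - 8*cos(d) + 46)*sin(d)/(sin(d)^2 + cos(d) + 41)^2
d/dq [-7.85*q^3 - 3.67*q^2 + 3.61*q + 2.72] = -23.55*q^2 - 7.34*q + 3.61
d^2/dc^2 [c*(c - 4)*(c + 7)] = 6*c + 6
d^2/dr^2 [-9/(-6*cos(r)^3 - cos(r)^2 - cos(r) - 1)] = 9*((11*cos(r) + 4*cos(2*r) + 27*cos(3*r))*(6*cos(r)^3 + cos(r)^2 + cos(r) + 1)/2 + 2*(18*cos(r)^2 + 2*cos(r) + 1)^2*sin(r)^2)/(6*cos(r)^3 + cos(r)^2 + cos(r) + 1)^3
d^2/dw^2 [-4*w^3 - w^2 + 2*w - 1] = -24*w - 2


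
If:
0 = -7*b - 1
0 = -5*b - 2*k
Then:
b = -1/7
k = 5/14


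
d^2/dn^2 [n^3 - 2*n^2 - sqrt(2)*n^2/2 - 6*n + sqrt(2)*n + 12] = 6*n - 4 - sqrt(2)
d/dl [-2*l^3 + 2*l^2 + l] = -6*l^2 + 4*l + 1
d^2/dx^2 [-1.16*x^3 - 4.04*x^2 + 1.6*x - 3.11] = -6.96*x - 8.08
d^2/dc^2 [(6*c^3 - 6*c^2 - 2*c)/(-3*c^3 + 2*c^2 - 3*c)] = 4*(9*c^3 + 108*c^2 - 99*c - 14)/(27*c^6 - 54*c^5 + 117*c^4 - 116*c^3 + 117*c^2 - 54*c + 27)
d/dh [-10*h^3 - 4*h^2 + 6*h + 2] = -30*h^2 - 8*h + 6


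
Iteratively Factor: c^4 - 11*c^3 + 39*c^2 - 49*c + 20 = (c - 4)*(c^3 - 7*c^2 + 11*c - 5) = (c - 4)*(c - 1)*(c^2 - 6*c + 5) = (c - 5)*(c - 4)*(c - 1)*(c - 1)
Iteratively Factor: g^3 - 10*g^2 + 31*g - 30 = (g - 2)*(g^2 - 8*g + 15) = (g - 3)*(g - 2)*(g - 5)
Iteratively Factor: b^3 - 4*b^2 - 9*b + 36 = (b - 3)*(b^2 - b - 12) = (b - 3)*(b + 3)*(b - 4)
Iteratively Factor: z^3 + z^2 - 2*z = (z + 2)*(z^2 - z) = (z - 1)*(z + 2)*(z)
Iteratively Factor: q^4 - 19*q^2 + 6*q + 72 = (q + 4)*(q^3 - 4*q^2 - 3*q + 18) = (q - 3)*(q + 4)*(q^2 - q - 6) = (q - 3)^2*(q + 4)*(q + 2)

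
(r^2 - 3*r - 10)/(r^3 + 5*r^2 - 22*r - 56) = (r - 5)/(r^2 + 3*r - 28)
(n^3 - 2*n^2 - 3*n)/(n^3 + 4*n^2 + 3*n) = (n - 3)/(n + 3)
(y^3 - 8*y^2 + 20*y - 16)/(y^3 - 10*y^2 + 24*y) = (y^2 - 4*y + 4)/(y*(y - 6))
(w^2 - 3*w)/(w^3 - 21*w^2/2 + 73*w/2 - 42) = 2*w/(2*w^2 - 15*w + 28)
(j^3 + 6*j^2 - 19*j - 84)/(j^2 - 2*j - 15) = (j^2 + 3*j - 28)/(j - 5)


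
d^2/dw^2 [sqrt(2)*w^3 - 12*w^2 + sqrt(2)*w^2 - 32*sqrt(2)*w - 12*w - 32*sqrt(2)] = 6*sqrt(2)*w - 24 + 2*sqrt(2)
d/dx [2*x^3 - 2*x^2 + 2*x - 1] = 6*x^2 - 4*x + 2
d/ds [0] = 0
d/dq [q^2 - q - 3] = 2*q - 1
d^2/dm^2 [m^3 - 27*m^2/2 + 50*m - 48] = 6*m - 27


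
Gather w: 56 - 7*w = 56 - 7*w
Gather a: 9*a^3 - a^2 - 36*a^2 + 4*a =9*a^3 - 37*a^2 + 4*a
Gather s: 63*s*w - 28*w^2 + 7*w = 63*s*w - 28*w^2 + 7*w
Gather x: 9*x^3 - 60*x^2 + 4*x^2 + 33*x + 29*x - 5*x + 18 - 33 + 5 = 9*x^3 - 56*x^2 + 57*x - 10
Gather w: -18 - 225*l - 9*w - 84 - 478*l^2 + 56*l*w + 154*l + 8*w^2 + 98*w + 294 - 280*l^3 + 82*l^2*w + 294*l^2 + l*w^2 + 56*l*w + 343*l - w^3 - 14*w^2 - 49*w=-280*l^3 - 184*l^2 + 272*l - w^3 + w^2*(l - 6) + w*(82*l^2 + 112*l + 40) + 192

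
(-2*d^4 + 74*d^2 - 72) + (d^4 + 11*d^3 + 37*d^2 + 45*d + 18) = -d^4 + 11*d^3 + 111*d^2 + 45*d - 54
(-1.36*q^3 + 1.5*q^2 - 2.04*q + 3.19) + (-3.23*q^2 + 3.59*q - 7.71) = -1.36*q^3 - 1.73*q^2 + 1.55*q - 4.52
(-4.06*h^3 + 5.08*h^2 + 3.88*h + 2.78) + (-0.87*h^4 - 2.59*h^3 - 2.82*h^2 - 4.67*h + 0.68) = -0.87*h^4 - 6.65*h^3 + 2.26*h^2 - 0.79*h + 3.46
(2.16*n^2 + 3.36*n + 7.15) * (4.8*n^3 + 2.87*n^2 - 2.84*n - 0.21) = 10.368*n^5 + 22.3272*n^4 + 37.8288*n^3 + 10.5245*n^2 - 21.0116*n - 1.5015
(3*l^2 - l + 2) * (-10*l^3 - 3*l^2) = -30*l^5 + l^4 - 17*l^3 - 6*l^2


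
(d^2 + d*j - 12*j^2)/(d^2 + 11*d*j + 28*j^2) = (d - 3*j)/(d + 7*j)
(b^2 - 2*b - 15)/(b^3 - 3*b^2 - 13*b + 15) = 1/(b - 1)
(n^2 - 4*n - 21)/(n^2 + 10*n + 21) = (n - 7)/(n + 7)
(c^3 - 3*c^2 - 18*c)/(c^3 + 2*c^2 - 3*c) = (c - 6)/(c - 1)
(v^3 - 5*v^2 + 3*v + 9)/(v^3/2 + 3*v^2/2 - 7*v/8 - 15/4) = 8*(v^3 - 5*v^2 + 3*v + 9)/(4*v^3 + 12*v^2 - 7*v - 30)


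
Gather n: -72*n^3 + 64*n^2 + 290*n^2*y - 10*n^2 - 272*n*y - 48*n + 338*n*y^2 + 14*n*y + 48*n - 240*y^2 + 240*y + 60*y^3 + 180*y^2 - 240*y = -72*n^3 + n^2*(290*y + 54) + n*(338*y^2 - 258*y) + 60*y^3 - 60*y^2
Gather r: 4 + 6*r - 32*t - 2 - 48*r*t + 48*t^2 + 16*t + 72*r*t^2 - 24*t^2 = r*(72*t^2 - 48*t + 6) + 24*t^2 - 16*t + 2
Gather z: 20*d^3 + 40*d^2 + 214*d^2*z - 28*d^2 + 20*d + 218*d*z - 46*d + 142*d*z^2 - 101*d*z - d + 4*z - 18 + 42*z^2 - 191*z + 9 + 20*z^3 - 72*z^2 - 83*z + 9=20*d^3 + 12*d^2 - 27*d + 20*z^3 + z^2*(142*d - 30) + z*(214*d^2 + 117*d - 270)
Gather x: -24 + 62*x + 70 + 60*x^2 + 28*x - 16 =60*x^2 + 90*x + 30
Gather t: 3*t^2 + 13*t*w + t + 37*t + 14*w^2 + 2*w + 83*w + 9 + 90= 3*t^2 + t*(13*w + 38) + 14*w^2 + 85*w + 99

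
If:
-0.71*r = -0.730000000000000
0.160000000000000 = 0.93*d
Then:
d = 0.17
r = 1.03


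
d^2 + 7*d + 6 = (d + 1)*(d + 6)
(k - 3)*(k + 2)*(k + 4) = k^3 + 3*k^2 - 10*k - 24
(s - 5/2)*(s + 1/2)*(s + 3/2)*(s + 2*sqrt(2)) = s^4 - s^3/2 + 2*sqrt(2)*s^3 - 17*s^2/4 - sqrt(2)*s^2 - 17*sqrt(2)*s/2 - 15*s/8 - 15*sqrt(2)/4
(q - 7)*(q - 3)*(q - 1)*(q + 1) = q^4 - 10*q^3 + 20*q^2 + 10*q - 21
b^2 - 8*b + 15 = (b - 5)*(b - 3)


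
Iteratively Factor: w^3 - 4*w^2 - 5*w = (w)*(w^2 - 4*w - 5) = w*(w + 1)*(w - 5)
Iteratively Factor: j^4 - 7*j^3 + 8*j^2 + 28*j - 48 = (j - 4)*(j^3 - 3*j^2 - 4*j + 12) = (j - 4)*(j - 2)*(j^2 - j - 6) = (j - 4)*(j - 2)*(j + 2)*(j - 3)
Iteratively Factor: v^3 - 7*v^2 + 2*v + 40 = (v + 2)*(v^2 - 9*v + 20) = (v - 4)*(v + 2)*(v - 5)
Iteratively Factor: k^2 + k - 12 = (k - 3)*(k + 4)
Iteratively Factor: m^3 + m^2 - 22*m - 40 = (m - 5)*(m^2 + 6*m + 8) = (m - 5)*(m + 4)*(m + 2)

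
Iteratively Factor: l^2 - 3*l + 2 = (l - 2)*(l - 1)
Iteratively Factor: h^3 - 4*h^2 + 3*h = (h)*(h^2 - 4*h + 3) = h*(h - 3)*(h - 1)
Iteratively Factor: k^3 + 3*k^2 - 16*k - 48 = (k + 3)*(k^2 - 16) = (k - 4)*(k + 3)*(k + 4)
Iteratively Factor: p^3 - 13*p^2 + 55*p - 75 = (p - 3)*(p^2 - 10*p + 25) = (p - 5)*(p - 3)*(p - 5)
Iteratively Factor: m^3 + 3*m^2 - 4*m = (m)*(m^2 + 3*m - 4) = m*(m - 1)*(m + 4)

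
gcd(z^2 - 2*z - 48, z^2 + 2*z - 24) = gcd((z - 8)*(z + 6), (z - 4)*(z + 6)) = z + 6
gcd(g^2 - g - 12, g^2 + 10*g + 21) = g + 3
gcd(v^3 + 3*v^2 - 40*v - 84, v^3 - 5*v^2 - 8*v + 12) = v^2 - 4*v - 12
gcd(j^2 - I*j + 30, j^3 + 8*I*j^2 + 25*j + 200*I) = j + 5*I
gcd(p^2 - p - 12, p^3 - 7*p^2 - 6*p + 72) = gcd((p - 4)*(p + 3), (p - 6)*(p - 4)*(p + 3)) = p^2 - p - 12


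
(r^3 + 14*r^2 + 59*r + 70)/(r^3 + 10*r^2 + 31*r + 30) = (r + 7)/(r + 3)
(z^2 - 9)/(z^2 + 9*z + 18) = (z - 3)/(z + 6)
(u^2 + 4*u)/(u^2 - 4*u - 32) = u/(u - 8)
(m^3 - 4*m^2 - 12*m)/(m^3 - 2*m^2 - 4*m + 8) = m*(m - 6)/(m^2 - 4*m + 4)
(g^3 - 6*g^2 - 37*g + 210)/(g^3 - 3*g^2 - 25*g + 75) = (g^2 - g - 42)/(g^2 + 2*g - 15)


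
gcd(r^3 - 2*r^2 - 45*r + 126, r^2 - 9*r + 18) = r^2 - 9*r + 18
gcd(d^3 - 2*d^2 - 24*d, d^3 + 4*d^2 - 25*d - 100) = d + 4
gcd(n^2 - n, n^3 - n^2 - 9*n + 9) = n - 1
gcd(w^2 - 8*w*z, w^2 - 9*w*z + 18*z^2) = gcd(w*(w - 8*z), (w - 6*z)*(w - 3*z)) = 1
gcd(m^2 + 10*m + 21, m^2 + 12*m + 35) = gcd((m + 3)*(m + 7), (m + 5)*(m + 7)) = m + 7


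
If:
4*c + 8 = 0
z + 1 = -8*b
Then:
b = -z/8 - 1/8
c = -2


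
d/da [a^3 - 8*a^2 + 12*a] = 3*a^2 - 16*a + 12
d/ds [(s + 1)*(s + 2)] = 2*s + 3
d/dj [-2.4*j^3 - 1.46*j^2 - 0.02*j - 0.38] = -7.2*j^2 - 2.92*j - 0.02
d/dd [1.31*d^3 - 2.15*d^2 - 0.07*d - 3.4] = 3.93*d^2 - 4.3*d - 0.07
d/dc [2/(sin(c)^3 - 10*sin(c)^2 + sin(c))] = 2*(-3*cos(c) + 20/tan(c) - cos(c)/sin(c)^2)/(sin(c)^2 - 10*sin(c) + 1)^2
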